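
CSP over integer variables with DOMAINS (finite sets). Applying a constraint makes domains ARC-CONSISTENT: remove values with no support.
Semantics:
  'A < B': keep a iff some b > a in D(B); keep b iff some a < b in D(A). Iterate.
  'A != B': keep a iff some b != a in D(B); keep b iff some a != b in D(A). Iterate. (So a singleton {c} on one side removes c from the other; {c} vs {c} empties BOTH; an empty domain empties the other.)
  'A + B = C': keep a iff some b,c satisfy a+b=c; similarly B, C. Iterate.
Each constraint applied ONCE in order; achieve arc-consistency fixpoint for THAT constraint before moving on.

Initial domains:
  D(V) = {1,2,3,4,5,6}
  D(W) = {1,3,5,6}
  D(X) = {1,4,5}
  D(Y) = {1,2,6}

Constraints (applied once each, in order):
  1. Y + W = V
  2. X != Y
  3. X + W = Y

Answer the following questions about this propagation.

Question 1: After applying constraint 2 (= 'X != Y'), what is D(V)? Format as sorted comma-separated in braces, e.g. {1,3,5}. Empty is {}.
Constraint 1 (Y + W = V) on D(Y)={1,2,6} D(W)={1,3,5,6} D(V)={1,2,3,4,5,6}: Y {1,2,6}->{1,2}; W {1,3,5,6}->{1,3,5}; V {1,2,3,4,5,6}->{2,3,4,5,6}
Constraint 2 (X != Y) on D(X)={1,4,5} D(Y)={1,2}: no change
So after constraint 2: D(V) = {2,3,4,5,6}

Answer: {2,3,4,5,6}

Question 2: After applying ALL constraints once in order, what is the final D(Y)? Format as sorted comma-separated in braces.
Constraint 1 (Y + W = V) on D(Y)={1,2,6} D(W)={1,3,5,6} D(V)={1,2,3,4,5,6}: Y {1,2,6}->{1,2}; W {1,3,5,6}->{1,3,5}; V {1,2,3,4,5,6}->{2,3,4,5,6}
Constraint 2 (X != Y) on D(X)={1,4,5} D(Y)={1,2}: no change
Constraint 3 (X + W = Y) on D(X)={1,4,5} D(W)={1,3,5} D(Y)={1,2}: X {1,4,5}->{1}; W {1,3,5}->{1}; Y {1,2}->{2}
So after all 3 constraints: D(Y) = {2}

Answer: {2}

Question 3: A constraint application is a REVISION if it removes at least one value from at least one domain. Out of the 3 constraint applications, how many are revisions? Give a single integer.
Answer: 2

Derivation:
Constraint 1 (Y + W = V) on D(Y)={1,2,6} D(W)={1,3,5,6} D(V)={1,2,3,4,5,6}: Y {1,2,6}->{1,2}; W {1,3,5,6}->{1,3,5}; V {1,2,3,4,5,6}->{2,3,4,5,6} => REVISION
Constraint 2 (X != Y) on D(X)={1,4,5} D(Y)={1,2}: no change => not a revision
Constraint 3 (X + W = Y) on D(X)={1,4,5} D(W)={1,3,5} D(Y)={1,2}: X {1,4,5}->{1}; W {1,3,5}->{1}; Y {1,2}->{2} => REVISION
Total revisions = 2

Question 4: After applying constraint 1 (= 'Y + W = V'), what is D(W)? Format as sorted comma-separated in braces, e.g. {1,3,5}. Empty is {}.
Constraint 1 (Y + W = V) on D(Y)={1,2,6} D(W)={1,3,5,6} D(V)={1,2,3,4,5,6}: Y {1,2,6}->{1,2}; W {1,3,5,6}->{1,3,5}; V {1,2,3,4,5,6}->{2,3,4,5,6}
So after constraint 1: D(W) = {1,3,5}

Answer: {1,3,5}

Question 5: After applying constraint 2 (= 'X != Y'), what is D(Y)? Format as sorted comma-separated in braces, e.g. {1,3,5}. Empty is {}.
Answer: {1,2}

Derivation:
Constraint 1 (Y + W = V) on D(Y)={1,2,6} D(W)={1,3,5,6} D(V)={1,2,3,4,5,6}: Y {1,2,6}->{1,2}; W {1,3,5,6}->{1,3,5}; V {1,2,3,4,5,6}->{2,3,4,5,6}
Constraint 2 (X != Y) on D(X)={1,4,5} D(Y)={1,2}: no change
So after constraint 2: D(Y) = {1,2}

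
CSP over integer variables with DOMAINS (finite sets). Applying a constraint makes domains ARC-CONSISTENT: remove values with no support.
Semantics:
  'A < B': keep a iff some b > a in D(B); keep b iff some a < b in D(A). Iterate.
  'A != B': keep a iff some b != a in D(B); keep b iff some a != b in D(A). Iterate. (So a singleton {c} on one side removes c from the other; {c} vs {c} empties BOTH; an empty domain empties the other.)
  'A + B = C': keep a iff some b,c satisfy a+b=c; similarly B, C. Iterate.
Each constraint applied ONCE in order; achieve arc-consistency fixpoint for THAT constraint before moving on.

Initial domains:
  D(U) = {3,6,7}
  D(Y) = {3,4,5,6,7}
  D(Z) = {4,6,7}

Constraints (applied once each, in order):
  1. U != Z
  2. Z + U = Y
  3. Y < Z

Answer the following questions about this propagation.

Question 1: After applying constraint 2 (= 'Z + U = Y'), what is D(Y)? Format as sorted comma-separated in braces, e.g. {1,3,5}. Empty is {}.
Constraint 1 (U != Z) on D(U)={3,6,7} D(Z)={4,6,7}: no change
Constraint 2 (Z + U = Y) on D(Z)={4,6,7} D(U)={3,6,7} D(Y)={3,4,5,6,7}: Z {4,6,7}->{4}; U {3,6,7}->{3}; Y {3,4,5,6,7}->{7}
So after constraint 2: D(Y) = {7}

Answer: {7}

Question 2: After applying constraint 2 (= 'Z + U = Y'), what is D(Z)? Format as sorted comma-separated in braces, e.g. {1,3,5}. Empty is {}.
Answer: {4}

Derivation:
Constraint 1 (U != Z) on D(U)={3,6,7} D(Z)={4,6,7}: no change
Constraint 2 (Z + U = Y) on D(Z)={4,6,7} D(U)={3,6,7} D(Y)={3,4,5,6,7}: Z {4,6,7}->{4}; U {3,6,7}->{3}; Y {3,4,5,6,7}->{7}
So after constraint 2: D(Z) = {4}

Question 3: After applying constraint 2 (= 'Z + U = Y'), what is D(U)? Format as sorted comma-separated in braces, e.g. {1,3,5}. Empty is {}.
Constraint 1 (U != Z) on D(U)={3,6,7} D(Z)={4,6,7}: no change
Constraint 2 (Z + U = Y) on D(Z)={4,6,7} D(U)={3,6,7} D(Y)={3,4,5,6,7}: Z {4,6,7}->{4}; U {3,6,7}->{3}; Y {3,4,5,6,7}->{7}
So after constraint 2: D(U) = {3}

Answer: {3}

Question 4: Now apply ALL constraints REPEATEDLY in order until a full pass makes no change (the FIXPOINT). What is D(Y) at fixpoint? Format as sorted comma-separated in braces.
Answer: {}

Derivation:
pass 0 (initial): D(Y)={3,4,5,6,7}
pass 1: U {3,6,7}->{3}; Y {3,4,5,6,7}->{}; Z {4,6,7}->{}
pass 2: U {3}->{}
pass 3: no change
Fixpoint after 3 passes: D(Y) = {}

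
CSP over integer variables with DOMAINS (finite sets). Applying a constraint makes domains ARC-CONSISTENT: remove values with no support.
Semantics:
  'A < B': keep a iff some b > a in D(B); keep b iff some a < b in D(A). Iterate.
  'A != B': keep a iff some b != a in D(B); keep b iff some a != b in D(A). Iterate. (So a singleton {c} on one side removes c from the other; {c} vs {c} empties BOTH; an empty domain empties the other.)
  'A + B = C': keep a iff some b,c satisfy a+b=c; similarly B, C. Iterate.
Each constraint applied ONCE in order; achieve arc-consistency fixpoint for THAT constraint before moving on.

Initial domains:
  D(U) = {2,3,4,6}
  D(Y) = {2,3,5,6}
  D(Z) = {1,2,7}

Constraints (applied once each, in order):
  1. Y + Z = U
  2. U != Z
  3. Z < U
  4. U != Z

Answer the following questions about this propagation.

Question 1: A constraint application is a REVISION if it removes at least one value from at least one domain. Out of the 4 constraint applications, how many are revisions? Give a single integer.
Constraint 1 (Y + Z = U) on D(Y)={2,3,5,6} D(Z)={1,2,7} D(U)={2,3,4,6}: Y {2,3,5,6}->{2,3,5}; Z {1,2,7}->{1,2}; U {2,3,4,6}->{3,4,6} => REVISION
Constraint 2 (U != Z) on D(U)={3,4,6} D(Z)={1,2}: no change => not a revision
Constraint 3 (Z < U) on D(Z)={1,2} D(U)={3,4,6}: no change => not a revision
Constraint 4 (U != Z) on D(U)={3,4,6} D(Z)={1,2}: no change => not a revision
Total revisions = 1

Answer: 1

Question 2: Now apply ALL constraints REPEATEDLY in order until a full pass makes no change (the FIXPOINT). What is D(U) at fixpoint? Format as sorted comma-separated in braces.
Answer: {3,4,6}

Derivation:
pass 0 (initial): D(U)={2,3,4,6}
pass 1: U {2,3,4,6}->{3,4,6}; Y {2,3,5,6}->{2,3,5}; Z {1,2,7}->{1,2}
pass 2: no change
Fixpoint after 2 passes: D(U) = {3,4,6}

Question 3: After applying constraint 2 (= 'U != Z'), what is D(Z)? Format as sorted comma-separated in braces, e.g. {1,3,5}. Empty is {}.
Constraint 1 (Y + Z = U) on D(Y)={2,3,5,6} D(Z)={1,2,7} D(U)={2,3,4,6}: Y {2,3,5,6}->{2,3,5}; Z {1,2,7}->{1,2}; U {2,3,4,6}->{3,4,6}
Constraint 2 (U != Z) on D(U)={3,4,6} D(Z)={1,2}: no change
So after constraint 2: D(Z) = {1,2}

Answer: {1,2}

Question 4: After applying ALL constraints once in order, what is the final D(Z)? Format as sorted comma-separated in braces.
Constraint 1 (Y + Z = U) on D(Y)={2,3,5,6} D(Z)={1,2,7} D(U)={2,3,4,6}: Y {2,3,5,6}->{2,3,5}; Z {1,2,7}->{1,2}; U {2,3,4,6}->{3,4,6}
Constraint 2 (U != Z) on D(U)={3,4,6} D(Z)={1,2}: no change
Constraint 3 (Z < U) on D(Z)={1,2} D(U)={3,4,6}: no change
Constraint 4 (U != Z) on D(U)={3,4,6} D(Z)={1,2}: no change
So after all 4 constraints: D(Z) = {1,2}

Answer: {1,2}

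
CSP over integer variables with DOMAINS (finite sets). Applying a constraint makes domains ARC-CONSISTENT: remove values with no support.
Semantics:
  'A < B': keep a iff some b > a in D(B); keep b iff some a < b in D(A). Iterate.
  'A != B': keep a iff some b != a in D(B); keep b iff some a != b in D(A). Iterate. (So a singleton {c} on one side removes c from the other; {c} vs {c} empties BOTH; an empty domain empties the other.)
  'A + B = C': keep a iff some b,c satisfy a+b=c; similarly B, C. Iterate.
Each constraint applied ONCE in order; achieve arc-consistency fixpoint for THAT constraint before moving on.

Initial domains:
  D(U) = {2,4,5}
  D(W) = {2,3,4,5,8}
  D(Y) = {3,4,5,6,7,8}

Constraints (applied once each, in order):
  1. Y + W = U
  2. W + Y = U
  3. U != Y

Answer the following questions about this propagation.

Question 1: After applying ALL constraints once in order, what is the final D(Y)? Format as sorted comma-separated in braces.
Answer: {3}

Derivation:
Constraint 1 (Y + W = U) on D(Y)={3,4,5,6,7,8} D(W)={2,3,4,5,8} D(U)={2,4,5}: Y {3,4,5,6,7,8}->{3}; W {2,3,4,5,8}->{2}; U {2,4,5}->{5}
Constraint 2 (W + Y = U) on D(W)={2} D(Y)={3} D(U)={5}: no change
Constraint 3 (U != Y) on D(U)={5} D(Y)={3}: no change
So after all 3 constraints: D(Y) = {3}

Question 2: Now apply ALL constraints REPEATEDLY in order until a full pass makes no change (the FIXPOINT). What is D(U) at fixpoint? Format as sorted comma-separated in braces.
Answer: {5}

Derivation:
pass 0 (initial): D(U)={2,4,5}
pass 1: U {2,4,5}->{5}; W {2,3,4,5,8}->{2}; Y {3,4,5,6,7,8}->{3}
pass 2: no change
Fixpoint after 2 passes: D(U) = {5}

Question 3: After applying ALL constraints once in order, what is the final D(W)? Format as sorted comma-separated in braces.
Answer: {2}

Derivation:
Constraint 1 (Y + W = U) on D(Y)={3,4,5,6,7,8} D(W)={2,3,4,5,8} D(U)={2,4,5}: Y {3,4,5,6,7,8}->{3}; W {2,3,4,5,8}->{2}; U {2,4,5}->{5}
Constraint 2 (W + Y = U) on D(W)={2} D(Y)={3} D(U)={5}: no change
Constraint 3 (U != Y) on D(U)={5} D(Y)={3}: no change
So after all 3 constraints: D(W) = {2}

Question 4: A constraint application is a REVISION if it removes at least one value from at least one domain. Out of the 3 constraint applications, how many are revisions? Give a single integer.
Answer: 1

Derivation:
Constraint 1 (Y + W = U) on D(Y)={3,4,5,6,7,8} D(W)={2,3,4,5,8} D(U)={2,4,5}: Y {3,4,5,6,7,8}->{3}; W {2,3,4,5,8}->{2}; U {2,4,5}->{5} => REVISION
Constraint 2 (W + Y = U) on D(W)={2} D(Y)={3} D(U)={5}: no change => not a revision
Constraint 3 (U != Y) on D(U)={5} D(Y)={3}: no change => not a revision
Total revisions = 1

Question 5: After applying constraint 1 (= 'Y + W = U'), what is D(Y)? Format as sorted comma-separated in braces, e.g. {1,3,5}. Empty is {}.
Answer: {3}

Derivation:
Constraint 1 (Y + W = U) on D(Y)={3,4,5,6,7,8} D(W)={2,3,4,5,8} D(U)={2,4,5}: Y {3,4,5,6,7,8}->{3}; W {2,3,4,5,8}->{2}; U {2,4,5}->{5}
So after constraint 1: D(Y) = {3}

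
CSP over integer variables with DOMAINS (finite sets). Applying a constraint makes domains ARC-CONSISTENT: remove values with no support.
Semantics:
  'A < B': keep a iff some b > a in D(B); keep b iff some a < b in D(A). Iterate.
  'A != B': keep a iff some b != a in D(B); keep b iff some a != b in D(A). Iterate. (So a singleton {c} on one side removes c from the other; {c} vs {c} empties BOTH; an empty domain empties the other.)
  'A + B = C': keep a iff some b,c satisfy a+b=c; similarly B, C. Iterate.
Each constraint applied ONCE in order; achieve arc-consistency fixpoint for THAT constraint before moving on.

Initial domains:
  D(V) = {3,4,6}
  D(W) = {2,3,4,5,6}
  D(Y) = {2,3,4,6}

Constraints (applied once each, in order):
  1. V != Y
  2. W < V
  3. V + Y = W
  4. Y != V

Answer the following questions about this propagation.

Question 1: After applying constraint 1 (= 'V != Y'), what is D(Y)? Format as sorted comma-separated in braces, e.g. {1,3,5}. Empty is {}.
Constraint 1 (V != Y) on D(V)={3,4,6} D(Y)={2,3,4,6}: no change
So after constraint 1: D(Y) = {2,3,4,6}

Answer: {2,3,4,6}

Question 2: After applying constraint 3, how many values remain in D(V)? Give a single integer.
Constraint 1 (V != Y) on D(V)={3,4,6} D(Y)={2,3,4,6}: no change
Constraint 2 (W < V) on D(W)={2,3,4,5,6} D(V)={3,4,6}: W {2,3,4,5,6}->{2,3,4,5}
Constraint 3 (V + Y = W) on D(V)={3,4,6} D(Y)={2,3,4,6} D(W)={2,3,4,5}: V {3,4,6}->{3}; Y {2,3,4,6}->{2}; W {2,3,4,5}->{5}
So after constraint 3: D(V)={3}, size = 1

Answer: 1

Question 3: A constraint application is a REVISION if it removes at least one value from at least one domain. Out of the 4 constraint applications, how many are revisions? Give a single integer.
Answer: 2

Derivation:
Constraint 1 (V != Y) on D(V)={3,4,6} D(Y)={2,3,4,6}: no change => not a revision
Constraint 2 (W < V) on D(W)={2,3,4,5,6} D(V)={3,4,6}: W {2,3,4,5,6}->{2,3,4,5} => REVISION
Constraint 3 (V + Y = W) on D(V)={3,4,6} D(Y)={2,3,4,6} D(W)={2,3,4,5}: V {3,4,6}->{3}; Y {2,3,4,6}->{2}; W {2,3,4,5}->{5} => REVISION
Constraint 4 (Y != V) on D(Y)={2} D(V)={3}: no change => not a revision
Total revisions = 2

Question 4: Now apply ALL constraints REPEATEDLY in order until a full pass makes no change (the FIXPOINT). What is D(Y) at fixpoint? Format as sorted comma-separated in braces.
pass 0 (initial): D(Y)={2,3,4,6}
pass 1: V {3,4,6}->{3}; W {2,3,4,5,6}->{5}; Y {2,3,4,6}->{2}
pass 2: V {3}->{}; W {5}->{}; Y {2}->{}
pass 3: no change
Fixpoint after 3 passes: D(Y) = {}

Answer: {}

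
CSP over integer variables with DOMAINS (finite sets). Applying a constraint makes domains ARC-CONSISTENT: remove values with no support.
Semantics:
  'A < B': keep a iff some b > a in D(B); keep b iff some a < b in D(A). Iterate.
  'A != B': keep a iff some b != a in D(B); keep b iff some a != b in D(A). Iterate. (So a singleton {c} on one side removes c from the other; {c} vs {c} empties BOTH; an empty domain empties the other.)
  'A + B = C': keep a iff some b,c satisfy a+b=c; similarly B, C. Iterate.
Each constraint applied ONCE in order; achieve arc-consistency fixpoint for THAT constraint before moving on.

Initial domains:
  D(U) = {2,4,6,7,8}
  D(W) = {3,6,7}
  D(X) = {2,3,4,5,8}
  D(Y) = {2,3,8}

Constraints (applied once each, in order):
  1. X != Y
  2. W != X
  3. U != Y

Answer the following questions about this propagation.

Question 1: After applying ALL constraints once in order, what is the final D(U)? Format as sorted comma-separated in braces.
Answer: {2,4,6,7,8}

Derivation:
Constraint 1 (X != Y) on D(X)={2,3,4,5,8} D(Y)={2,3,8}: no change
Constraint 2 (W != X) on D(W)={3,6,7} D(X)={2,3,4,5,8}: no change
Constraint 3 (U != Y) on D(U)={2,4,6,7,8} D(Y)={2,3,8}: no change
So after all 3 constraints: D(U) = {2,4,6,7,8}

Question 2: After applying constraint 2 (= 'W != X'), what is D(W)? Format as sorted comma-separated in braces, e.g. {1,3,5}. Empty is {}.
Answer: {3,6,7}

Derivation:
Constraint 1 (X != Y) on D(X)={2,3,4,5,8} D(Y)={2,3,8}: no change
Constraint 2 (W != X) on D(W)={3,6,7} D(X)={2,3,4,5,8}: no change
So after constraint 2: D(W) = {3,6,7}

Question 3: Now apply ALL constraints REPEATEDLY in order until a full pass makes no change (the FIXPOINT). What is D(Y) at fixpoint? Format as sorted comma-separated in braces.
Answer: {2,3,8}

Derivation:
pass 0 (initial): D(Y)={2,3,8}
pass 1: no change
Fixpoint after 1 passes: D(Y) = {2,3,8}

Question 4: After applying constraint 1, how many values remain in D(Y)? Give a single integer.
Constraint 1 (X != Y) on D(X)={2,3,4,5,8} D(Y)={2,3,8}: no change
So after constraint 1: D(Y)={2,3,8}, size = 3

Answer: 3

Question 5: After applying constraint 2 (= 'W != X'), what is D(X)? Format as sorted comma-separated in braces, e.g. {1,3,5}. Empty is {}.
Answer: {2,3,4,5,8}

Derivation:
Constraint 1 (X != Y) on D(X)={2,3,4,5,8} D(Y)={2,3,8}: no change
Constraint 2 (W != X) on D(W)={3,6,7} D(X)={2,3,4,5,8}: no change
So after constraint 2: D(X) = {2,3,4,5,8}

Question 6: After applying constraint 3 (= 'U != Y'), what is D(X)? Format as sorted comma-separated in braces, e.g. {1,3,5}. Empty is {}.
Answer: {2,3,4,5,8}

Derivation:
Constraint 1 (X != Y) on D(X)={2,3,4,5,8} D(Y)={2,3,8}: no change
Constraint 2 (W != X) on D(W)={3,6,7} D(X)={2,3,4,5,8}: no change
Constraint 3 (U != Y) on D(U)={2,4,6,7,8} D(Y)={2,3,8}: no change
So after constraint 3: D(X) = {2,3,4,5,8}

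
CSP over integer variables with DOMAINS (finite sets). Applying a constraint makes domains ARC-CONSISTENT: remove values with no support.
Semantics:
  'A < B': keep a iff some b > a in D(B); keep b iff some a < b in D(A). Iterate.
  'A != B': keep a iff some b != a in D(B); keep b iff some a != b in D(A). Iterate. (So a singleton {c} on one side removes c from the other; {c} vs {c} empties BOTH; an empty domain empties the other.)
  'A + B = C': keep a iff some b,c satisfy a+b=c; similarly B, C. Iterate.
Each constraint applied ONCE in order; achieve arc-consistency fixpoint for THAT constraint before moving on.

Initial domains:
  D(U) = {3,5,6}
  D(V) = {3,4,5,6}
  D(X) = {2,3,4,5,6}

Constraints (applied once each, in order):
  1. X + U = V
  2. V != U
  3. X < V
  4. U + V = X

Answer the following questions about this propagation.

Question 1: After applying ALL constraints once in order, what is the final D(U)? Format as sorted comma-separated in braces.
Constraint 1 (X + U = V) on D(X)={2,3,4,5,6} D(U)={3,5,6} D(V)={3,4,5,6}: X {2,3,4,5,6}->{2,3}; U {3,5,6}->{3}; V {3,4,5,6}->{5,6}
Constraint 2 (V != U) on D(V)={5,6} D(U)={3}: no change
Constraint 3 (X < V) on D(X)={2,3} D(V)={5,6}: no change
Constraint 4 (U + V = X) on D(U)={3} D(V)={5,6} D(X)={2,3}: U {3}->{}; V {5,6}->{}; X {2,3}->{}
So after all 4 constraints: D(U) = {}

Answer: {}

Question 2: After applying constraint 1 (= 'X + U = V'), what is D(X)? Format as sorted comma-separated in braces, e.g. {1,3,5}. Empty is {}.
Constraint 1 (X + U = V) on D(X)={2,3,4,5,6} D(U)={3,5,6} D(V)={3,4,5,6}: X {2,3,4,5,6}->{2,3}; U {3,5,6}->{3}; V {3,4,5,6}->{5,6}
So after constraint 1: D(X) = {2,3}

Answer: {2,3}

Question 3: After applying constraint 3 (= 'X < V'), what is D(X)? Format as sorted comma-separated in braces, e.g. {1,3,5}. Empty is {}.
Constraint 1 (X + U = V) on D(X)={2,3,4,5,6} D(U)={3,5,6} D(V)={3,4,5,6}: X {2,3,4,5,6}->{2,3}; U {3,5,6}->{3}; V {3,4,5,6}->{5,6}
Constraint 2 (V != U) on D(V)={5,6} D(U)={3}: no change
Constraint 3 (X < V) on D(X)={2,3} D(V)={5,6}: no change
So after constraint 3: D(X) = {2,3}

Answer: {2,3}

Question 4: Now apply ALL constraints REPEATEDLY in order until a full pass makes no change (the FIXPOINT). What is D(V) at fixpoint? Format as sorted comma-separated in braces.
pass 0 (initial): D(V)={3,4,5,6}
pass 1: U {3,5,6}->{}; V {3,4,5,6}->{}; X {2,3,4,5,6}->{}
pass 2: no change
Fixpoint after 2 passes: D(V) = {}

Answer: {}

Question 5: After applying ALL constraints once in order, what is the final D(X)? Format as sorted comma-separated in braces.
Answer: {}

Derivation:
Constraint 1 (X + U = V) on D(X)={2,3,4,5,6} D(U)={3,5,6} D(V)={3,4,5,6}: X {2,3,4,5,6}->{2,3}; U {3,5,6}->{3}; V {3,4,5,6}->{5,6}
Constraint 2 (V != U) on D(V)={5,6} D(U)={3}: no change
Constraint 3 (X < V) on D(X)={2,3} D(V)={5,6}: no change
Constraint 4 (U + V = X) on D(U)={3} D(V)={5,6} D(X)={2,3}: U {3}->{}; V {5,6}->{}; X {2,3}->{}
So after all 4 constraints: D(X) = {}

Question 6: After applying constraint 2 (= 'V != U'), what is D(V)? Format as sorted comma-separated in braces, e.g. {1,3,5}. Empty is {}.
Answer: {5,6}

Derivation:
Constraint 1 (X + U = V) on D(X)={2,3,4,5,6} D(U)={3,5,6} D(V)={3,4,5,6}: X {2,3,4,5,6}->{2,3}; U {3,5,6}->{3}; V {3,4,5,6}->{5,6}
Constraint 2 (V != U) on D(V)={5,6} D(U)={3}: no change
So after constraint 2: D(V) = {5,6}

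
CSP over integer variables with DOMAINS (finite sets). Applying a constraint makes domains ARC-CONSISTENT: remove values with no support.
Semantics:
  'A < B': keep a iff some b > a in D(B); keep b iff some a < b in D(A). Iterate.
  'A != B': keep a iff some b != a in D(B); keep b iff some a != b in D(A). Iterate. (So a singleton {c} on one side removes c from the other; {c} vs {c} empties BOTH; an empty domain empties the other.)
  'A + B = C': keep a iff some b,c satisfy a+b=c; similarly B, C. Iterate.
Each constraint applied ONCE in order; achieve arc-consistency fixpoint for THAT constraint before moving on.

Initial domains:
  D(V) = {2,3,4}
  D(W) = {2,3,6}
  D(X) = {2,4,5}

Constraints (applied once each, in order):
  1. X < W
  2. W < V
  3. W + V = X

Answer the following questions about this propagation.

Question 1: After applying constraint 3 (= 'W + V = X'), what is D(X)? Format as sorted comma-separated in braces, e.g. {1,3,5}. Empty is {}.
Constraint 1 (X < W) on D(X)={2,4,5} D(W)={2,3,6}: W {2,3,6}->{3,6}
Constraint 2 (W < V) on D(W)={3,6} D(V)={2,3,4}: W {3,6}->{3}; V {2,3,4}->{4}
Constraint 3 (W + V = X) on D(W)={3} D(V)={4} D(X)={2,4,5}: W {3}->{}; V {4}->{}; X {2,4,5}->{}
So after constraint 3: D(X) = {}

Answer: {}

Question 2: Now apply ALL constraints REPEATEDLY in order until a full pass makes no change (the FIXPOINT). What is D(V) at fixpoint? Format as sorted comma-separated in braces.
Answer: {}

Derivation:
pass 0 (initial): D(V)={2,3,4}
pass 1: V {2,3,4}->{}; W {2,3,6}->{}; X {2,4,5}->{}
pass 2: no change
Fixpoint after 2 passes: D(V) = {}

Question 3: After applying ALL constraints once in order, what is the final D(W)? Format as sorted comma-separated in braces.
Constraint 1 (X < W) on D(X)={2,4,5} D(W)={2,3,6}: W {2,3,6}->{3,6}
Constraint 2 (W < V) on D(W)={3,6} D(V)={2,3,4}: W {3,6}->{3}; V {2,3,4}->{4}
Constraint 3 (W + V = X) on D(W)={3} D(V)={4} D(X)={2,4,5}: W {3}->{}; V {4}->{}; X {2,4,5}->{}
So after all 3 constraints: D(W) = {}

Answer: {}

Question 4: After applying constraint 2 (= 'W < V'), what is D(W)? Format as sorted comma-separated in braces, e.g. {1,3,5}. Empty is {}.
Constraint 1 (X < W) on D(X)={2,4,5} D(W)={2,3,6}: W {2,3,6}->{3,6}
Constraint 2 (W < V) on D(W)={3,6} D(V)={2,3,4}: W {3,6}->{3}; V {2,3,4}->{4}
So after constraint 2: D(W) = {3}

Answer: {3}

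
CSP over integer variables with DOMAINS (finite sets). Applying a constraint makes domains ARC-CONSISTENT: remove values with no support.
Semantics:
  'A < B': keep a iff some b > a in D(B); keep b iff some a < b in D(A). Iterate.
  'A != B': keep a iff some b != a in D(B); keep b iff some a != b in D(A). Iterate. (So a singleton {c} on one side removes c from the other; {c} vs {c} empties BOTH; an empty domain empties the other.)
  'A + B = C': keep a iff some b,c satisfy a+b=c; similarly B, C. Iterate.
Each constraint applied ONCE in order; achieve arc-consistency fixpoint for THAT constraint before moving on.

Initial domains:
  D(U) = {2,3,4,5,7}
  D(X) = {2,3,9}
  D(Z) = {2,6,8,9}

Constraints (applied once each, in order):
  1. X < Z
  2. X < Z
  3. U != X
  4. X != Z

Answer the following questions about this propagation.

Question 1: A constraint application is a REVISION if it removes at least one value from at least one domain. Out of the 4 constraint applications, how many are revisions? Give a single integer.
Constraint 1 (X < Z) on D(X)={2,3,9} D(Z)={2,6,8,9}: X {2,3,9}->{2,3}; Z {2,6,8,9}->{6,8,9} => REVISION
Constraint 2 (X < Z) on D(X)={2,3} D(Z)={6,8,9}: no change => not a revision
Constraint 3 (U != X) on D(U)={2,3,4,5,7} D(X)={2,3}: no change => not a revision
Constraint 4 (X != Z) on D(X)={2,3} D(Z)={6,8,9}: no change => not a revision
Total revisions = 1

Answer: 1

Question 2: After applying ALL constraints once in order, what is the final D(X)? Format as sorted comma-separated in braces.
Constraint 1 (X < Z) on D(X)={2,3,9} D(Z)={2,6,8,9}: X {2,3,9}->{2,3}; Z {2,6,8,9}->{6,8,9}
Constraint 2 (X < Z) on D(X)={2,3} D(Z)={6,8,9}: no change
Constraint 3 (U != X) on D(U)={2,3,4,5,7} D(X)={2,3}: no change
Constraint 4 (X != Z) on D(X)={2,3} D(Z)={6,8,9}: no change
So after all 4 constraints: D(X) = {2,3}

Answer: {2,3}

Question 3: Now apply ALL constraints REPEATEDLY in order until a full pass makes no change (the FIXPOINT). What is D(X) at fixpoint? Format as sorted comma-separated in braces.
Answer: {2,3}

Derivation:
pass 0 (initial): D(X)={2,3,9}
pass 1: X {2,3,9}->{2,3}; Z {2,6,8,9}->{6,8,9}
pass 2: no change
Fixpoint after 2 passes: D(X) = {2,3}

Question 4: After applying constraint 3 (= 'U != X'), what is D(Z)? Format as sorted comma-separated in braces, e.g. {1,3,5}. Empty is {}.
Constraint 1 (X < Z) on D(X)={2,3,9} D(Z)={2,6,8,9}: X {2,3,9}->{2,3}; Z {2,6,8,9}->{6,8,9}
Constraint 2 (X < Z) on D(X)={2,3} D(Z)={6,8,9}: no change
Constraint 3 (U != X) on D(U)={2,3,4,5,7} D(X)={2,3}: no change
So after constraint 3: D(Z) = {6,8,9}

Answer: {6,8,9}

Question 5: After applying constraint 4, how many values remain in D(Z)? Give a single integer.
Answer: 3

Derivation:
Constraint 1 (X < Z) on D(X)={2,3,9} D(Z)={2,6,8,9}: X {2,3,9}->{2,3}; Z {2,6,8,9}->{6,8,9}
Constraint 2 (X < Z) on D(X)={2,3} D(Z)={6,8,9}: no change
Constraint 3 (U != X) on D(U)={2,3,4,5,7} D(X)={2,3}: no change
Constraint 4 (X != Z) on D(X)={2,3} D(Z)={6,8,9}: no change
So after constraint 4: D(Z)={6,8,9}, size = 3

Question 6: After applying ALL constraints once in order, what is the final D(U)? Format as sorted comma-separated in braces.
Constraint 1 (X < Z) on D(X)={2,3,9} D(Z)={2,6,8,9}: X {2,3,9}->{2,3}; Z {2,6,8,9}->{6,8,9}
Constraint 2 (X < Z) on D(X)={2,3} D(Z)={6,8,9}: no change
Constraint 3 (U != X) on D(U)={2,3,4,5,7} D(X)={2,3}: no change
Constraint 4 (X != Z) on D(X)={2,3} D(Z)={6,8,9}: no change
So after all 4 constraints: D(U) = {2,3,4,5,7}

Answer: {2,3,4,5,7}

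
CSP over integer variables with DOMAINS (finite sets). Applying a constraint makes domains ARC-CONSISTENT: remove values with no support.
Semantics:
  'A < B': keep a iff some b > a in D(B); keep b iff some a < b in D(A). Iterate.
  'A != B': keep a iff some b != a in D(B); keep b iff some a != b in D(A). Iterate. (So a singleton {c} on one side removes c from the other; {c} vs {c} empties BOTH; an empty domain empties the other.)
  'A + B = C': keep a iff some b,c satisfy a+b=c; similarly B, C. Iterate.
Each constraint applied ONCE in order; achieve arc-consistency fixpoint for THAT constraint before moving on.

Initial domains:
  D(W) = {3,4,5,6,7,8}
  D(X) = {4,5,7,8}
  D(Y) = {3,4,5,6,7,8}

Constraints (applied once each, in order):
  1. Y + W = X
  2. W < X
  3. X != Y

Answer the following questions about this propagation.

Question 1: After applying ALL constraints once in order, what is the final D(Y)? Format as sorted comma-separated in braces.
Constraint 1 (Y + W = X) on D(Y)={3,4,5,6,7,8} D(W)={3,4,5,6,7,8} D(X)={4,5,7,8}: Y {3,4,5,6,7,8}->{3,4,5}; W {3,4,5,6,7,8}->{3,4,5}; X {4,5,7,8}->{7,8}
Constraint 2 (W < X) on D(W)={3,4,5} D(X)={7,8}: no change
Constraint 3 (X != Y) on D(X)={7,8} D(Y)={3,4,5}: no change
So after all 3 constraints: D(Y) = {3,4,5}

Answer: {3,4,5}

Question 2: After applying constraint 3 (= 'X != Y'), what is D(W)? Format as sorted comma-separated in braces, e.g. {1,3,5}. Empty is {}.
Answer: {3,4,5}

Derivation:
Constraint 1 (Y + W = X) on D(Y)={3,4,5,6,7,8} D(W)={3,4,5,6,7,8} D(X)={4,5,7,8}: Y {3,4,5,6,7,8}->{3,4,5}; W {3,4,5,6,7,8}->{3,4,5}; X {4,5,7,8}->{7,8}
Constraint 2 (W < X) on D(W)={3,4,5} D(X)={7,8}: no change
Constraint 3 (X != Y) on D(X)={7,8} D(Y)={3,4,5}: no change
So after constraint 3: D(W) = {3,4,5}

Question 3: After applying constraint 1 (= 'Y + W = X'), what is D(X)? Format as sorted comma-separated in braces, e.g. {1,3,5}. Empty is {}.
Answer: {7,8}

Derivation:
Constraint 1 (Y + W = X) on D(Y)={3,4,5,6,7,8} D(W)={3,4,5,6,7,8} D(X)={4,5,7,8}: Y {3,4,5,6,7,8}->{3,4,5}; W {3,4,5,6,7,8}->{3,4,5}; X {4,5,7,8}->{7,8}
So after constraint 1: D(X) = {7,8}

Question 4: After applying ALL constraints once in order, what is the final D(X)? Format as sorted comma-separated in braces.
Constraint 1 (Y + W = X) on D(Y)={3,4,5,6,7,8} D(W)={3,4,5,6,7,8} D(X)={4,5,7,8}: Y {3,4,5,6,7,8}->{3,4,5}; W {3,4,5,6,7,8}->{3,4,5}; X {4,5,7,8}->{7,8}
Constraint 2 (W < X) on D(W)={3,4,5} D(X)={7,8}: no change
Constraint 3 (X != Y) on D(X)={7,8} D(Y)={3,4,5}: no change
So after all 3 constraints: D(X) = {7,8}

Answer: {7,8}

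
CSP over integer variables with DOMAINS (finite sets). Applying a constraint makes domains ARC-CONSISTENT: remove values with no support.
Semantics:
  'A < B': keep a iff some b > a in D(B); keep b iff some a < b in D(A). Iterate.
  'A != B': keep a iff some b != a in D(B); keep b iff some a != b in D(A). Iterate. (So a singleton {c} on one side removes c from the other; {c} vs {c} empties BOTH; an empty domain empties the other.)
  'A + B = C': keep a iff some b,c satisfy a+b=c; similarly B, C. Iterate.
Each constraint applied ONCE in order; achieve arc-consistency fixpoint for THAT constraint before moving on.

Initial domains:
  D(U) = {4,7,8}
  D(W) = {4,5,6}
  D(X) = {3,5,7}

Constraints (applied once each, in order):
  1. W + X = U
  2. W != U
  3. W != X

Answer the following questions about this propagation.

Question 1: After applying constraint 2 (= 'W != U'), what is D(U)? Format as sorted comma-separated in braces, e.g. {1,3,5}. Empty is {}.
Answer: {7,8}

Derivation:
Constraint 1 (W + X = U) on D(W)={4,5,6} D(X)={3,5,7} D(U)={4,7,8}: W {4,5,6}->{4,5}; X {3,5,7}->{3}; U {4,7,8}->{7,8}
Constraint 2 (W != U) on D(W)={4,5} D(U)={7,8}: no change
So after constraint 2: D(U) = {7,8}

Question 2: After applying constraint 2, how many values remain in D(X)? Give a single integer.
Constraint 1 (W + X = U) on D(W)={4,5,6} D(X)={3,5,7} D(U)={4,7,8}: W {4,5,6}->{4,5}; X {3,5,7}->{3}; U {4,7,8}->{7,8}
Constraint 2 (W != U) on D(W)={4,5} D(U)={7,8}: no change
So after constraint 2: D(X)={3}, size = 1

Answer: 1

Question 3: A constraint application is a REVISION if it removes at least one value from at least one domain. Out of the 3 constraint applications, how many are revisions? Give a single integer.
Answer: 1

Derivation:
Constraint 1 (W + X = U) on D(W)={4,5,6} D(X)={3,5,7} D(U)={4,7,8}: W {4,5,6}->{4,5}; X {3,5,7}->{3}; U {4,7,8}->{7,8} => REVISION
Constraint 2 (W != U) on D(W)={4,5} D(U)={7,8}: no change => not a revision
Constraint 3 (W != X) on D(W)={4,5} D(X)={3}: no change => not a revision
Total revisions = 1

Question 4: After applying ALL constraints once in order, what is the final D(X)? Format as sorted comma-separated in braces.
Answer: {3}

Derivation:
Constraint 1 (W + X = U) on D(W)={4,5,6} D(X)={3,5,7} D(U)={4,7,8}: W {4,5,6}->{4,5}; X {3,5,7}->{3}; U {4,7,8}->{7,8}
Constraint 2 (W != U) on D(W)={4,5} D(U)={7,8}: no change
Constraint 3 (W != X) on D(W)={4,5} D(X)={3}: no change
So after all 3 constraints: D(X) = {3}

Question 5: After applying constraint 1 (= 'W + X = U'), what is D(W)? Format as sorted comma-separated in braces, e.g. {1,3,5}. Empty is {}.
Constraint 1 (W + X = U) on D(W)={4,5,6} D(X)={3,5,7} D(U)={4,7,8}: W {4,5,6}->{4,5}; X {3,5,7}->{3}; U {4,7,8}->{7,8}
So after constraint 1: D(W) = {4,5}

Answer: {4,5}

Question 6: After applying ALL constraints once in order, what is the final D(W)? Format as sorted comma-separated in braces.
Answer: {4,5}

Derivation:
Constraint 1 (W + X = U) on D(W)={4,5,6} D(X)={3,5,7} D(U)={4,7,8}: W {4,5,6}->{4,5}; X {3,5,7}->{3}; U {4,7,8}->{7,8}
Constraint 2 (W != U) on D(W)={4,5} D(U)={7,8}: no change
Constraint 3 (W != X) on D(W)={4,5} D(X)={3}: no change
So after all 3 constraints: D(W) = {4,5}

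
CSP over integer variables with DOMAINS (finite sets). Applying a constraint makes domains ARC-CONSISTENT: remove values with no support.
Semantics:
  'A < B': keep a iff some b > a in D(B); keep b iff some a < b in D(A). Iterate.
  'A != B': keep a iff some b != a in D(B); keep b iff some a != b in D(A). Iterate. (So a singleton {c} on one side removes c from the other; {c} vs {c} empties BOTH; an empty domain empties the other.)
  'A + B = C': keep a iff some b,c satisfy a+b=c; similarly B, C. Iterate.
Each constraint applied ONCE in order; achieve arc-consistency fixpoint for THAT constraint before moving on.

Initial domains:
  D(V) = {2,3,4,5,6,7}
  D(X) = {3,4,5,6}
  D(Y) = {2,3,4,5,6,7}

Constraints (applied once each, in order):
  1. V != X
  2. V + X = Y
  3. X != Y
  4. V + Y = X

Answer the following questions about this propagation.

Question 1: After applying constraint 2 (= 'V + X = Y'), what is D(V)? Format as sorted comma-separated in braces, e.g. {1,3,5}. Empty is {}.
Constraint 1 (V != X) on D(V)={2,3,4,5,6,7} D(X)={3,4,5,6}: no change
Constraint 2 (V + X = Y) on D(V)={2,3,4,5,6,7} D(X)={3,4,5,6} D(Y)={2,3,4,5,6,7}: V {2,3,4,5,6,7}->{2,3,4}; X {3,4,5,6}->{3,4,5}; Y {2,3,4,5,6,7}->{5,6,7}
So after constraint 2: D(V) = {2,3,4}

Answer: {2,3,4}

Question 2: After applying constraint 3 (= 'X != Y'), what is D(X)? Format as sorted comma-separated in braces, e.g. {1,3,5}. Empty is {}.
Constraint 1 (V != X) on D(V)={2,3,4,5,6,7} D(X)={3,4,5,6}: no change
Constraint 2 (V + X = Y) on D(V)={2,3,4,5,6,7} D(X)={3,4,5,6} D(Y)={2,3,4,5,6,7}: V {2,3,4,5,6,7}->{2,3,4}; X {3,4,5,6}->{3,4,5}; Y {2,3,4,5,6,7}->{5,6,7}
Constraint 3 (X != Y) on D(X)={3,4,5} D(Y)={5,6,7}: no change
So after constraint 3: D(X) = {3,4,5}

Answer: {3,4,5}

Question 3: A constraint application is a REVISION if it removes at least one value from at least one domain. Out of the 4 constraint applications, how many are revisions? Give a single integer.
Constraint 1 (V != X) on D(V)={2,3,4,5,6,7} D(X)={3,4,5,6}: no change => not a revision
Constraint 2 (V + X = Y) on D(V)={2,3,4,5,6,7} D(X)={3,4,5,6} D(Y)={2,3,4,5,6,7}: V {2,3,4,5,6,7}->{2,3,4}; X {3,4,5,6}->{3,4,5}; Y {2,3,4,5,6,7}->{5,6,7} => REVISION
Constraint 3 (X != Y) on D(X)={3,4,5} D(Y)={5,6,7}: no change => not a revision
Constraint 4 (V + Y = X) on D(V)={2,3,4} D(Y)={5,6,7} D(X)={3,4,5}: V {2,3,4}->{}; Y {5,6,7}->{}; X {3,4,5}->{} => REVISION
Total revisions = 2

Answer: 2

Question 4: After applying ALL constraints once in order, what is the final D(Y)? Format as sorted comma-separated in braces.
Constraint 1 (V != X) on D(V)={2,3,4,5,6,7} D(X)={3,4,5,6}: no change
Constraint 2 (V + X = Y) on D(V)={2,3,4,5,6,7} D(X)={3,4,5,6} D(Y)={2,3,4,5,6,7}: V {2,3,4,5,6,7}->{2,3,4}; X {3,4,5,6}->{3,4,5}; Y {2,3,4,5,6,7}->{5,6,7}
Constraint 3 (X != Y) on D(X)={3,4,5} D(Y)={5,6,7}: no change
Constraint 4 (V + Y = X) on D(V)={2,3,4} D(Y)={5,6,7} D(X)={3,4,5}: V {2,3,4}->{}; Y {5,6,7}->{}; X {3,4,5}->{}
So after all 4 constraints: D(Y) = {}

Answer: {}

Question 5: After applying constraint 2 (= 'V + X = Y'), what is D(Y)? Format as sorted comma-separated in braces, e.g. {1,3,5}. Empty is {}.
Constraint 1 (V != X) on D(V)={2,3,4,5,6,7} D(X)={3,4,5,6}: no change
Constraint 2 (V + X = Y) on D(V)={2,3,4,5,6,7} D(X)={3,4,5,6} D(Y)={2,3,4,5,6,7}: V {2,3,4,5,6,7}->{2,3,4}; X {3,4,5,6}->{3,4,5}; Y {2,3,4,5,6,7}->{5,6,7}
So after constraint 2: D(Y) = {5,6,7}

Answer: {5,6,7}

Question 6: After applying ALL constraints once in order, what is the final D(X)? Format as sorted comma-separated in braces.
Constraint 1 (V != X) on D(V)={2,3,4,5,6,7} D(X)={3,4,5,6}: no change
Constraint 2 (V + X = Y) on D(V)={2,3,4,5,6,7} D(X)={3,4,5,6} D(Y)={2,3,4,5,6,7}: V {2,3,4,5,6,7}->{2,3,4}; X {3,4,5,6}->{3,4,5}; Y {2,3,4,5,6,7}->{5,6,7}
Constraint 3 (X != Y) on D(X)={3,4,5} D(Y)={5,6,7}: no change
Constraint 4 (V + Y = X) on D(V)={2,3,4} D(Y)={5,6,7} D(X)={3,4,5}: V {2,3,4}->{}; Y {5,6,7}->{}; X {3,4,5}->{}
So after all 4 constraints: D(X) = {}

Answer: {}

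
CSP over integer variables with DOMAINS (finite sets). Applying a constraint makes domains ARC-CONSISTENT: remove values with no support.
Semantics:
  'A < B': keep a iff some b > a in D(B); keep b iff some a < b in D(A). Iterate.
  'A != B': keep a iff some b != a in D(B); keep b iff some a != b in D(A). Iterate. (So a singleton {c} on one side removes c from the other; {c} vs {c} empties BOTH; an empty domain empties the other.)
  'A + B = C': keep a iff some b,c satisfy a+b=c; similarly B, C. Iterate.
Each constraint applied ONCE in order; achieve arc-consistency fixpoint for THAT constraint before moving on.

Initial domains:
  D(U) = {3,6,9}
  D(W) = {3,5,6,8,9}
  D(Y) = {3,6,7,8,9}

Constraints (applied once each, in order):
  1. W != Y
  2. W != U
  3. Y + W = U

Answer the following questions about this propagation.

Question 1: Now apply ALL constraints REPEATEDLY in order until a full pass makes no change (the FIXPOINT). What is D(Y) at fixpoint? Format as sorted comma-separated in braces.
pass 0 (initial): D(Y)={3,6,7,8,9}
pass 1: U {3,6,9}->{6,9}; W {3,5,6,8,9}->{3,6}; Y {3,6,7,8,9}->{3,6}
pass 2: no change
Fixpoint after 2 passes: D(Y) = {3,6}

Answer: {3,6}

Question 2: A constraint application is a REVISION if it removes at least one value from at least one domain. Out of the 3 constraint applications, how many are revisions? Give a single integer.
Constraint 1 (W != Y) on D(W)={3,5,6,8,9} D(Y)={3,6,7,8,9}: no change => not a revision
Constraint 2 (W != U) on D(W)={3,5,6,8,9} D(U)={3,6,9}: no change => not a revision
Constraint 3 (Y + W = U) on D(Y)={3,6,7,8,9} D(W)={3,5,6,8,9} D(U)={3,6,9}: Y {3,6,7,8,9}->{3,6}; W {3,5,6,8,9}->{3,6}; U {3,6,9}->{6,9} => REVISION
Total revisions = 1

Answer: 1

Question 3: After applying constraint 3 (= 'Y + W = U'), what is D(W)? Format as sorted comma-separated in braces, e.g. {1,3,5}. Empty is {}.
Answer: {3,6}

Derivation:
Constraint 1 (W != Y) on D(W)={3,5,6,8,9} D(Y)={3,6,7,8,9}: no change
Constraint 2 (W != U) on D(W)={3,5,6,8,9} D(U)={3,6,9}: no change
Constraint 3 (Y + W = U) on D(Y)={3,6,7,8,9} D(W)={3,5,6,8,9} D(U)={3,6,9}: Y {3,6,7,8,9}->{3,6}; W {3,5,6,8,9}->{3,6}; U {3,6,9}->{6,9}
So after constraint 3: D(W) = {3,6}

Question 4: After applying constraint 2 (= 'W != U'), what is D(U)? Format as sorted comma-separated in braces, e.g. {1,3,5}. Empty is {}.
Constraint 1 (W != Y) on D(W)={3,5,6,8,9} D(Y)={3,6,7,8,9}: no change
Constraint 2 (W != U) on D(W)={3,5,6,8,9} D(U)={3,6,9}: no change
So after constraint 2: D(U) = {3,6,9}

Answer: {3,6,9}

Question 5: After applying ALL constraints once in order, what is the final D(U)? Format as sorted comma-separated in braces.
Constraint 1 (W != Y) on D(W)={3,5,6,8,9} D(Y)={3,6,7,8,9}: no change
Constraint 2 (W != U) on D(W)={3,5,6,8,9} D(U)={3,6,9}: no change
Constraint 3 (Y + W = U) on D(Y)={3,6,7,8,9} D(W)={3,5,6,8,9} D(U)={3,6,9}: Y {3,6,7,8,9}->{3,6}; W {3,5,6,8,9}->{3,6}; U {3,6,9}->{6,9}
So after all 3 constraints: D(U) = {6,9}

Answer: {6,9}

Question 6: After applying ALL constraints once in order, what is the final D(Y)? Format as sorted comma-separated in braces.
Constraint 1 (W != Y) on D(W)={3,5,6,8,9} D(Y)={3,6,7,8,9}: no change
Constraint 2 (W != U) on D(W)={3,5,6,8,9} D(U)={3,6,9}: no change
Constraint 3 (Y + W = U) on D(Y)={3,6,7,8,9} D(W)={3,5,6,8,9} D(U)={3,6,9}: Y {3,6,7,8,9}->{3,6}; W {3,5,6,8,9}->{3,6}; U {3,6,9}->{6,9}
So after all 3 constraints: D(Y) = {3,6}

Answer: {3,6}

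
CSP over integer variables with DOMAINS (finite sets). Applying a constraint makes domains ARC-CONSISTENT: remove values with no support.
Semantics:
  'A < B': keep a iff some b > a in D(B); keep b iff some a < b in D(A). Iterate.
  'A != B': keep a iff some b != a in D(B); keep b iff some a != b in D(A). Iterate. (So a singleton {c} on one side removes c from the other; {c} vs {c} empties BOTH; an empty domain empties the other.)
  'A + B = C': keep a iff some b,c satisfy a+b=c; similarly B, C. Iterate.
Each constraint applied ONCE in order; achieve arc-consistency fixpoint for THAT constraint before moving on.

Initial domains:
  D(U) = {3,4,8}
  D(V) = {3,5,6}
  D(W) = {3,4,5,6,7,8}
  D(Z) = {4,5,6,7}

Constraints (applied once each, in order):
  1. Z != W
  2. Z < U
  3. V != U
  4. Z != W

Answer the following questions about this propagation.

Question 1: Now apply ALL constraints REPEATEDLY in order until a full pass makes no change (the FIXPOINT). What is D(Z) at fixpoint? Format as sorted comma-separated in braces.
Answer: {4,5,6,7}

Derivation:
pass 0 (initial): D(Z)={4,5,6,7}
pass 1: U {3,4,8}->{8}
pass 2: no change
Fixpoint after 2 passes: D(Z) = {4,5,6,7}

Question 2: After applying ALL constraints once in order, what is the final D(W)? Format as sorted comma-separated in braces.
Constraint 1 (Z != W) on D(Z)={4,5,6,7} D(W)={3,4,5,6,7,8}: no change
Constraint 2 (Z < U) on D(Z)={4,5,6,7} D(U)={3,4,8}: U {3,4,8}->{8}
Constraint 3 (V != U) on D(V)={3,5,6} D(U)={8}: no change
Constraint 4 (Z != W) on D(Z)={4,5,6,7} D(W)={3,4,5,6,7,8}: no change
So after all 4 constraints: D(W) = {3,4,5,6,7,8}

Answer: {3,4,5,6,7,8}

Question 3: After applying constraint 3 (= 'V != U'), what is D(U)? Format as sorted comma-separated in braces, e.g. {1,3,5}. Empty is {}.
Constraint 1 (Z != W) on D(Z)={4,5,6,7} D(W)={3,4,5,6,7,8}: no change
Constraint 2 (Z < U) on D(Z)={4,5,6,7} D(U)={3,4,8}: U {3,4,8}->{8}
Constraint 3 (V != U) on D(V)={3,5,6} D(U)={8}: no change
So after constraint 3: D(U) = {8}

Answer: {8}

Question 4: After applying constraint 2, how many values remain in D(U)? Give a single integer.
Constraint 1 (Z != W) on D(Z)={4,5,6,7} D(W)={3,4,5,6,7,8}: no change
Constraint 2 (Z < U) on D(Z)={4,5,6,7} D(U)={3,4,8}: U {3,4,8}->{8}
So after constraint 2: D(U)={8}, size = 1

Answer: 1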